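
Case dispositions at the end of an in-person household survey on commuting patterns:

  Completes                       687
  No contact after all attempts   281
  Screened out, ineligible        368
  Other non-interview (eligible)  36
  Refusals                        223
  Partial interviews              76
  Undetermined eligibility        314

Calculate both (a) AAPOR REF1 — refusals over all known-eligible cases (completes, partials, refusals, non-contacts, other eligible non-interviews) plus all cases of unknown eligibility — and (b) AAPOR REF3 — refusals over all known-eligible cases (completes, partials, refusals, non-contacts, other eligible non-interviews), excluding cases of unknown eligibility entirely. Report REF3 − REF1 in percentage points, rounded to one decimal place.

Top → 223
Denominator → 687 + 76 + 223 + 281 + 36 + 314 = 1617
REF1 = 223 / 1617 = 0.1379
Denominator → 687 + 76 + 223 + 281 + 36 = 1303
REF3 = 223 / 1303 = 0.1711
Difference = 17.11 − 13.79 = 3.32 percentage points

3.3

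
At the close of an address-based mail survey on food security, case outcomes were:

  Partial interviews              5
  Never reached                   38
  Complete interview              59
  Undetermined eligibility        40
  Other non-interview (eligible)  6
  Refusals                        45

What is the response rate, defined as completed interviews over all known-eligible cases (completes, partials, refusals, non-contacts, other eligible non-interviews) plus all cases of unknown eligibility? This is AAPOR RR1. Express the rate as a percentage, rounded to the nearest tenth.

Numerator = 59
Denom = 59 + 5 + 45 + 38 + 6 + 40 = 193
RR1 = 59 / 193 = 0.3057

30.6%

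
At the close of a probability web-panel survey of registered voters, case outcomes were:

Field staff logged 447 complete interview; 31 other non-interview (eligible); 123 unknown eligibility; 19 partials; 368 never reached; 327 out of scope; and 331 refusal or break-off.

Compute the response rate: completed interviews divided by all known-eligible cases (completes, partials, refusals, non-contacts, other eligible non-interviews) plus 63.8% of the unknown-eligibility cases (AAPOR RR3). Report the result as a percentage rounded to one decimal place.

35.1%

Num: 447
Determined eligible: 447 + 19 + 331 + 368 + 31 = 1196
Eligible share of unknowns: 0.6380 × 123 = 78.47
Denominator: 1196 + 78.47 = 1274.47
RR3 = 447 / 1274.47 = 0.3507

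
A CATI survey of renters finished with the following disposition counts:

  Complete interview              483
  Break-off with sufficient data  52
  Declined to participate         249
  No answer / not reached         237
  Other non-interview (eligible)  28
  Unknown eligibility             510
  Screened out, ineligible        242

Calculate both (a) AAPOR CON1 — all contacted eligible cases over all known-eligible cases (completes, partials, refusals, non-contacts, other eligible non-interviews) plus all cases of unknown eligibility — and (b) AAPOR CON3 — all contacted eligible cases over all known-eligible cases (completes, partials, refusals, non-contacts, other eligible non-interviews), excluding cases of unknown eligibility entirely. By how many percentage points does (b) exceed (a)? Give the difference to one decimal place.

25.3

Top → 483 + 52 + 249 + 28 = 812
Base → 483 + 52 + 249 + 237 + 28 + 510 = 1559
CON1 = 812 / 1559 = 0.5208
Base → 483 + 52 + 249 + 237 + 28 = 1049
CON3 = 812 / 1049 = 0.7741
Difference = 77.41 − 52.08 = 25.33 percentage points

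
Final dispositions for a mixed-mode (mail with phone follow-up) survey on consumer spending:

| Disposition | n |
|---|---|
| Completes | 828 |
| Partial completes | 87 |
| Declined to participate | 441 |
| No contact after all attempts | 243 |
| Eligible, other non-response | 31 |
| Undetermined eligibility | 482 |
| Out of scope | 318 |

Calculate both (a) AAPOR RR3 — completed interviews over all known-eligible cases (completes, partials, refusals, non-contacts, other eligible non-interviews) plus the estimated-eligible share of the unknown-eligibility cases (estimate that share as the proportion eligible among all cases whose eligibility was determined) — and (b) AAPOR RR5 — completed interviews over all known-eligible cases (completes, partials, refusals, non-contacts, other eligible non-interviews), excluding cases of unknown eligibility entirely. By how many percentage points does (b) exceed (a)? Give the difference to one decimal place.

Numerator = 828
Determined eligible = 828 + 87 + 441 + 243 + 31 = 1630
e = 1630 / (1630 + 318) = 1630 / 1948 = 0.8368
Estimated eligible among unknowns = 0.8368 × 482 = 403.34
Base = 1630 + 403.34 = 2033.34
RR3 = 828 / 2033.34 = 0.4072
Base = 828 + 87 + 441 + 243 + 31 = 1630
RR5 = 828 / 1630 = 0.5080
Difference = 50.80 − 40.72 = 10.08 percentage points

10.1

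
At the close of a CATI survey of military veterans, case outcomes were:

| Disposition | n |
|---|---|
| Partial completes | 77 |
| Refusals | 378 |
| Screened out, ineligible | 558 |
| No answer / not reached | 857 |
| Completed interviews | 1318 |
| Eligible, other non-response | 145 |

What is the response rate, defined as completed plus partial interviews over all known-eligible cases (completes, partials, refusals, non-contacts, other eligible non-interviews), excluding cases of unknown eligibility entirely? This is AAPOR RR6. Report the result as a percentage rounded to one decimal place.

Numerator → 1318 + 77 = 1395
Denom → 1318 + 77 + 378 + 857 + 145 = 2775
RR6 = 1395 / 2775 = 0.5027

50.3%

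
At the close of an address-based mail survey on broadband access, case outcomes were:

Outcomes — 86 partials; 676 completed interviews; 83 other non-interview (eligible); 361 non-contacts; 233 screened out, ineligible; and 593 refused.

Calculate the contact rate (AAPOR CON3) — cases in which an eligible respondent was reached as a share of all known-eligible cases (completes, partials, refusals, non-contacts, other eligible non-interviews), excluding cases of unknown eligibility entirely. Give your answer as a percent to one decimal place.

79.9%

Num: 676 + 86 + 593 + 83 = 1438
Base: 676 + 86 + 593 + 361 + 83 = 1799
CON3 = 1438 / 1799 = 0.7993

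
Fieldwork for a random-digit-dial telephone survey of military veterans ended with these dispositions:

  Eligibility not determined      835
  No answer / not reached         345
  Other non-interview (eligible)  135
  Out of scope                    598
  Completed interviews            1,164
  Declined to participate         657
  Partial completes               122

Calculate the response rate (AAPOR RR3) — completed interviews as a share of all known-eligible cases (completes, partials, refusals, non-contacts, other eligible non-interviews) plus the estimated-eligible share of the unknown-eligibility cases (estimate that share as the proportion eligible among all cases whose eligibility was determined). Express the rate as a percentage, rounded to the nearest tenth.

Num → 1164
Determined eligible → 1164 + 122 + 657 + 345 + 135 = 2423
e = 2423 / (2423 + 598) = 2423 / 3021 = 0.8021
Estimated eligible among unknowns → 0.8021 × 835 = 669.75
Denom → 2423 + 669.75 = 3092.75
RR3 = 1164 / 3092.75 = 0.3764

37.6%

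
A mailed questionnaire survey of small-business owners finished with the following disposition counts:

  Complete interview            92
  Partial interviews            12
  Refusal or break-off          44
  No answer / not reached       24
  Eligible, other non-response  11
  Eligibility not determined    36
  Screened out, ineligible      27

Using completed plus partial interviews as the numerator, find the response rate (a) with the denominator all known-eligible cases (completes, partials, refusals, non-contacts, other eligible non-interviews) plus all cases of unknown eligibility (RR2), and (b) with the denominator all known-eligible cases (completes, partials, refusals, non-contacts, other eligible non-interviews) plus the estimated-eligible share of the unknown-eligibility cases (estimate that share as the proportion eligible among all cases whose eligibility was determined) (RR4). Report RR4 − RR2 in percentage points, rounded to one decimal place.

1.0

Numerator → 92 + 12 = 104
Denominator → 92 + 12 + 44 + 24 + 11 + 36 = 219
RR2 = 104 / 219 = 0.4749
Eligible (known) → 92 + 12 + 44 + 24 + 11 = 183
e = 183 / (183 + 27) = 183 / 210 = 0.8714
Estimated eligible among unknowns → 0.8714 × 36 = 31.37
Denominator → 183 + 31.37 = 214.37
RR4 = 104 / 214.37 = 0.4851
Difference = 48.51 − 47.49 = 1.02 percentage points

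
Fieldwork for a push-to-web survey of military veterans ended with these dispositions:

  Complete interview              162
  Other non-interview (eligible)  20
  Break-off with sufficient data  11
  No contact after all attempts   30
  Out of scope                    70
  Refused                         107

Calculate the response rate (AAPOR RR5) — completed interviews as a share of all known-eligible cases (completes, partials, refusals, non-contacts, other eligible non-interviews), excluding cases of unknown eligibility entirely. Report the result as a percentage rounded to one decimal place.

Top: 162
Denominator: 162 + 11 + 107 + 30 + 20 = 330
RR5 = 162 / 330 = 0.4909

49.1%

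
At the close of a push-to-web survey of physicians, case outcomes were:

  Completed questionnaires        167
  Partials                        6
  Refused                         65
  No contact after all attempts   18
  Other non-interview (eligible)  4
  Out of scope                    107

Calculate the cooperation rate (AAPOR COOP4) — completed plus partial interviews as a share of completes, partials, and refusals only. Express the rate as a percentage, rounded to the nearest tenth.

Top = 167 + 6 = 173
Base = 167 + 6 + 65 = 238
COOP4 = 173 / 238 = 0.7269

72.7%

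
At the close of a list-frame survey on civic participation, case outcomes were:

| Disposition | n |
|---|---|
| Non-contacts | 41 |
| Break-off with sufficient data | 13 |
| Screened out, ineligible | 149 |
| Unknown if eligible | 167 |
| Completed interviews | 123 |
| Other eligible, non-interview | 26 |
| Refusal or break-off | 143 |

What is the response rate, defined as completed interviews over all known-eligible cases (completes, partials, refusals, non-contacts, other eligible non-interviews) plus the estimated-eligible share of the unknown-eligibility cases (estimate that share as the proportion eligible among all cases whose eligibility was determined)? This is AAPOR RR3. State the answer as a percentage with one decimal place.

26.6%

Top: 123
Determined eligible: 123 + 13 + 143 + 41 + 26 = 346
e = 346 / (346 + 149) = 346 / 495 = 0.6990
Eligible share of unknowns: 0.6990 × 167 = 116.73
Denom: 346 + 116.73 = 462.73
RR3 = 123 / 462.73 = 0.2658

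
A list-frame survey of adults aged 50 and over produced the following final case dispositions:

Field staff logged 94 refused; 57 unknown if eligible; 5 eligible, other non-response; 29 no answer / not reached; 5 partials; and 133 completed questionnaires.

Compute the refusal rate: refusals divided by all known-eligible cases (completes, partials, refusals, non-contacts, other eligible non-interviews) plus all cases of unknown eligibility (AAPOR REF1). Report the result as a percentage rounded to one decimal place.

Numerator → 94
Denom → 133 + 5 + 94 + 29 + 5 + 57 = 323
REF1 = 94 / 323 = 0.2910

29.1%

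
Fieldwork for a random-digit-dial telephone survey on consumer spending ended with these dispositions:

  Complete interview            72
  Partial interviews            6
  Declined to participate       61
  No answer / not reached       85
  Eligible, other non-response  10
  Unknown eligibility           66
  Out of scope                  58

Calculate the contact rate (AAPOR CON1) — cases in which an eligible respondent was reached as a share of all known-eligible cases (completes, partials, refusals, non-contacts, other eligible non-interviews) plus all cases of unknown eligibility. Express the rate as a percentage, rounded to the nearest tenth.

49.7%

Top → 72 + 6 + 61 + 10 = 149
Denom → 72 + 6 + 61 + 85 + 10 + 66 = 300
CON1 = 149 / 300 = 0.4967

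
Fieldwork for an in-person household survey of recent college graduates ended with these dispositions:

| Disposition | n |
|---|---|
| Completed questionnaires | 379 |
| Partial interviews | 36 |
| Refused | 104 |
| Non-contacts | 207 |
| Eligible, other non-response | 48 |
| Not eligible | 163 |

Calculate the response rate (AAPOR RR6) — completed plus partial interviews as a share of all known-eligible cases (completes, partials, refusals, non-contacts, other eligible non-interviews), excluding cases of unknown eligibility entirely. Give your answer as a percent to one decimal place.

Num: 379 + 36 = 415
Denom: 379 + 36 + 104 + 207 + 48 = 774
RR6 = 415 / 774 = 0.5362

53.6%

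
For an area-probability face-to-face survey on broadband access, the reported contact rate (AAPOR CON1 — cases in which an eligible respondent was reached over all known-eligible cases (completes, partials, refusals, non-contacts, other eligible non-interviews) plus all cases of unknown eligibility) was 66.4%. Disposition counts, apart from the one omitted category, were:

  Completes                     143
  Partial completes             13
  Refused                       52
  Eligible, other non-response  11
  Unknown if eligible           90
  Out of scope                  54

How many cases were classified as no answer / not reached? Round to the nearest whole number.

21

Top = 143 + 13 + 52 + 11 = 219
CON1 = 219 / D = 0.664
D = 219 / 0.664 = 329.8
Other denominator terms total 309
no answer / not reached = 329.8 − 309 ≈ 21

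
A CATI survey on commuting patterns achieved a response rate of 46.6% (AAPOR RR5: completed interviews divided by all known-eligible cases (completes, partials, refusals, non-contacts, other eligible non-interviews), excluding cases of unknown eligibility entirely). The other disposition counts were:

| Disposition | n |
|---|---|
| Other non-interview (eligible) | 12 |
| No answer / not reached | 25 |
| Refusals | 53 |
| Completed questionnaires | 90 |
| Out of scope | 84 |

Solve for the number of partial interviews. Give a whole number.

13

RR5 = 90 / D = 0.466
D = 90 / 0.466 = 193.1
Remaining denominator categories sum to 180
partial interviews = 193.1 − 180 ≈ 13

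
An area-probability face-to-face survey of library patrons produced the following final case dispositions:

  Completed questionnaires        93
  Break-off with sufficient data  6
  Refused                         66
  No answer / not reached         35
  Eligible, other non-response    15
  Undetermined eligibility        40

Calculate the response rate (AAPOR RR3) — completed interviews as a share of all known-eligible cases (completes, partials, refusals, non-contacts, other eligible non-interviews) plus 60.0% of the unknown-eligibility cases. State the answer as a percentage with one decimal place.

Top → 93
Eligible (known) → 93 + 6 + 66 + 35 + 15 = 215
Eligible share of unknowns → 0.6000 × 40 = 24.00
Denominator → 215 + 24.00 = 239.00
RR3 = 93 / 239.00 = 0.3891

38.9%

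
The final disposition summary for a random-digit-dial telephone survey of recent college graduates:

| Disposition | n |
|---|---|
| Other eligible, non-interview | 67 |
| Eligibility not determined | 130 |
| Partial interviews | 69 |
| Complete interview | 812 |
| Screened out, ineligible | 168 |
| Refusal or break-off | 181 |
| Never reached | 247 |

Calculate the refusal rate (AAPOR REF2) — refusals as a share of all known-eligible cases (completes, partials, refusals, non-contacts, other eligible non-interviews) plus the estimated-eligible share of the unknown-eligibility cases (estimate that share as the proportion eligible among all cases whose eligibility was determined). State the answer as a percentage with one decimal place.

Num → 181
Known eligible → 812 + 69 + 181 + 247 + 67 = 1376
e = 1376 / (1376 + 168) = 1376 / 1544 = 0.8912
Estimated eligible among unknowns → 0.8912 × 130 = 115.86
Base → 1376 + 115.86 = 1491.86
REF2 = 181 / 1491.86 = 0.1213

12.1%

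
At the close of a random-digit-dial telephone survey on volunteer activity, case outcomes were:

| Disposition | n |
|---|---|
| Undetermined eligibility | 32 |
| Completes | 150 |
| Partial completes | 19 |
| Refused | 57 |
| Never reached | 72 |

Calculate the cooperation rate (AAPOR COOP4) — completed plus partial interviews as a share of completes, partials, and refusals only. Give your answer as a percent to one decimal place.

74.8%

Num: 150 + 19 = 169
Denominator: 150 + 19 + 57 = 226
COOP4 = 169 / 226 = 0.7478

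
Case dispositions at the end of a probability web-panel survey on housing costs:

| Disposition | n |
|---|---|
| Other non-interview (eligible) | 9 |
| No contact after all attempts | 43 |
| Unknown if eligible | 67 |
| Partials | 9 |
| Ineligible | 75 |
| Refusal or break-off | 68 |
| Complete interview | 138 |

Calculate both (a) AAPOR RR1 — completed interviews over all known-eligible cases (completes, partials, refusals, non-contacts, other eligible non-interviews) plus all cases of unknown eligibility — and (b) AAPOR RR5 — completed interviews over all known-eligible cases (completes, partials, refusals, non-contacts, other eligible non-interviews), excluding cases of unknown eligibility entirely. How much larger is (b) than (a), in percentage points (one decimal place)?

Top: 138
Denominator: 138 + 9 + 68 + 43 + 9 + 67 = 334
RR1 = 138 / 334 = 0.4132
Denominator: 138 + 9 + 68 + 43 + 9 = 267
RR5 = 138 / 267 = 0.5169
Difference = 51.69 − 41.32 = 10.37 percentage points

10.4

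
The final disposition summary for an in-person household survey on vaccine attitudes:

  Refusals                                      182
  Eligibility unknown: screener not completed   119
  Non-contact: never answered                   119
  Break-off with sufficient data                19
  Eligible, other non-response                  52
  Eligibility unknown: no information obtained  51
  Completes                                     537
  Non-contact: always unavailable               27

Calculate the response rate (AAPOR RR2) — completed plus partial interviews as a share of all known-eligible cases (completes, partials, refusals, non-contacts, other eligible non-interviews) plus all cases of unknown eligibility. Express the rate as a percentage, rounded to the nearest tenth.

50.3%

Non-contacts = 119 + 27 = 146
Eligibility not determined = 119 + 51 = 170
Numerator = 537 + 19 = 556
Denominator = 537 + 19 + 182 + 146 + 52 + 170 = 1106
RR2 = 556 / 1106 = 0.5027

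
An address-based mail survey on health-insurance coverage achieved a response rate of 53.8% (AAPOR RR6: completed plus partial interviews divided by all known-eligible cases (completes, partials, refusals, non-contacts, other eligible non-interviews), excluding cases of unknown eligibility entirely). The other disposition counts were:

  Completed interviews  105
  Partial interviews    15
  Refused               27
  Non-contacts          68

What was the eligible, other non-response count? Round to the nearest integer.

8

Top: 105 + 15 = 120
RR6 = 120 / D = 0.538
D = 120 / 0.538 = 223.0
Remaining denominator categories sum to 215
eligible, other non-response = 223.0 − 215 ≈ 8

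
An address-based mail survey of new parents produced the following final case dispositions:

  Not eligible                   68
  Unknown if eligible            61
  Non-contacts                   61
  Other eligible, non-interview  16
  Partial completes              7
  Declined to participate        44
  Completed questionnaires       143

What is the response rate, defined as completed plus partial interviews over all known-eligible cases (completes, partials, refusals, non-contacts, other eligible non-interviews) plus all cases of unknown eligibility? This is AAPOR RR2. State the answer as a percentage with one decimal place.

45.2%

Num → 143 + 7 = 150
Base → 143 + 7 + 44 + 61 + 16 + 61 = 332
RR2 = 150 / 332 = 0.4518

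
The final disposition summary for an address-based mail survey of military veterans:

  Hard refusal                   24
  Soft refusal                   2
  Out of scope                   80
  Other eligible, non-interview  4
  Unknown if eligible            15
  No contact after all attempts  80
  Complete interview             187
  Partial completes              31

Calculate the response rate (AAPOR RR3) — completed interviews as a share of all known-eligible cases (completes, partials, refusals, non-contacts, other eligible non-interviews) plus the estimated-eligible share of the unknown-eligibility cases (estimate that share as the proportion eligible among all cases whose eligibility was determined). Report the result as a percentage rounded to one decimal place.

Refused = 24 + 2 = 26
Top = 187
Known eligible = 187 + 31 + 26 + 80 + 4 = 328
e = 328 / (328 + 80) = 328 / 408 = 0.8039
Estimated eligible among unknowns = 0.8039 × 15 = 12.06
Denominator = 328 + 12.06 = 340.06
RR3 = 187 / 340.06 = 0.5499

55.0%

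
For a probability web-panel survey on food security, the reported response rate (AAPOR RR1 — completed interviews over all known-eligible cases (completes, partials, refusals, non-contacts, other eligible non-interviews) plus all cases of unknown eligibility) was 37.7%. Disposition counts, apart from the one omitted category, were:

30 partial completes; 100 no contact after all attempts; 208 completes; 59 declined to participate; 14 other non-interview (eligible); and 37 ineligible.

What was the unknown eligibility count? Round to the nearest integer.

141

RR1 = 208 / D = 0.377
D = 208 / 0.377 = 551.7
Remaining denominator categories sum to 411
unknown eligibility = 551.7 − 411 ≈ 141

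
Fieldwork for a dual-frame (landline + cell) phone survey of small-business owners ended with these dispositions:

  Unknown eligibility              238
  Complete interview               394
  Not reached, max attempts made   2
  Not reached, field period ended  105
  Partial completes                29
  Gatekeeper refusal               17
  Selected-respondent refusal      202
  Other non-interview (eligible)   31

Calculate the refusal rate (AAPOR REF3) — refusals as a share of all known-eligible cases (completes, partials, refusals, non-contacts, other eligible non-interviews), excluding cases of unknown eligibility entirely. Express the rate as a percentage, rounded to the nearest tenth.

28.1%

Declined to participate = 17 + 202 = 219
Non-contacts = 105 + 2 = 107
Numerator: 219
Denominator: 394 + 29 + 219 + 107 + 31 = 780
REF3 = 219 / 780 = 0.2808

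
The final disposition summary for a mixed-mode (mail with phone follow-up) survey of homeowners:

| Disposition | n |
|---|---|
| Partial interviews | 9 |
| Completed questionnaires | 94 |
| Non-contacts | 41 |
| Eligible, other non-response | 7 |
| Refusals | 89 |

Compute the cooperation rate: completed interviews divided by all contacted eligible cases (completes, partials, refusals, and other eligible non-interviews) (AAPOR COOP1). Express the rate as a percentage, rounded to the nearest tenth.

47.2%

Num = 94
Denom = 94 + 9 + 89 + 7 = 199
COOP1 = 94 / 199 = 0.4724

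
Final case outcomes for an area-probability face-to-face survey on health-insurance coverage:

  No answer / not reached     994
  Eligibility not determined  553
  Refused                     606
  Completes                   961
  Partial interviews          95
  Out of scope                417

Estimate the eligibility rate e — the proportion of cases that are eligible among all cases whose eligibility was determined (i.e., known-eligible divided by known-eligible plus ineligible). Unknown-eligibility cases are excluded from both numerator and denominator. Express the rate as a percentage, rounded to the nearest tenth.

Known eligible: 961 + 95 + 606 + 994 = 2656
e = 2656 / (2656 + 417) = 2656 / 3073 = 0.8643

86.4%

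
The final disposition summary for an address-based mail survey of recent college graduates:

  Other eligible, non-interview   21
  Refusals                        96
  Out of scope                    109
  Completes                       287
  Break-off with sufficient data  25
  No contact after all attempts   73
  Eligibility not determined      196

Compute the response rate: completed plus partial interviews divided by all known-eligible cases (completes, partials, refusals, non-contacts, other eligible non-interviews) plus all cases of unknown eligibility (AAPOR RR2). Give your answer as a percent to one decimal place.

Numerator = 287 + 25 = 312
Base = 287 + 25 + 96 + 73 + 21 + 196 = 698
RR2 = 312 / 698 = 0.4470

44.7%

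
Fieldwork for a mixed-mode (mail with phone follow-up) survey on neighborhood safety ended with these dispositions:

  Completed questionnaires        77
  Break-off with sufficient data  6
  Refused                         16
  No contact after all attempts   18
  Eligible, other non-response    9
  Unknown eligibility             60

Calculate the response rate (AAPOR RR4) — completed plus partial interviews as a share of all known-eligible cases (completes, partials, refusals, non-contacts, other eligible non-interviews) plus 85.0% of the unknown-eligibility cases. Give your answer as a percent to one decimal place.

Num: 77 + 6 = 83
Known eligible: 77 + 6 + 16 + 18 + 9 = 126
Estimated eligible among unknowns: 0.8500 × 60 = 51.00
Denominator: 126 + 51.00 = 177.00
RR4 = 83 / 177.00 = 0.4689

46.9%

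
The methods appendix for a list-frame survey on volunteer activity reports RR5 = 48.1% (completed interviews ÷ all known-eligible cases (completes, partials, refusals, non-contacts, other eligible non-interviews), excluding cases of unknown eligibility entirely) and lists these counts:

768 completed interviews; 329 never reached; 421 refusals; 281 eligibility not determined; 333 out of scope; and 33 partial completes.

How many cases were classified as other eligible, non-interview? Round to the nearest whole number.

RR5 = 768 / D = 0.481
D = 768 / 0.481 = 1596.7
Remaining denominator categories sum to 1551
other eligible, non-interview = 1596.7 − 1551 ≈ 46

46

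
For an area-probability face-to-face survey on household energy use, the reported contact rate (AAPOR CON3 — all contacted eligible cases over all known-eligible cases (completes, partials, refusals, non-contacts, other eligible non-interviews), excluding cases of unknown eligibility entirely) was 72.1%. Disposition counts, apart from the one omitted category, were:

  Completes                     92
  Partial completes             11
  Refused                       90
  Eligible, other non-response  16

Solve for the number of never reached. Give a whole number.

81

Num: 92 + 11 + 90 + 16 = 209
CON3 = 209 / D = 0.721
D = 209 / 0.721 = 289.9
Rest of base = 209
never reached = 289.9 − 209 ≈ 81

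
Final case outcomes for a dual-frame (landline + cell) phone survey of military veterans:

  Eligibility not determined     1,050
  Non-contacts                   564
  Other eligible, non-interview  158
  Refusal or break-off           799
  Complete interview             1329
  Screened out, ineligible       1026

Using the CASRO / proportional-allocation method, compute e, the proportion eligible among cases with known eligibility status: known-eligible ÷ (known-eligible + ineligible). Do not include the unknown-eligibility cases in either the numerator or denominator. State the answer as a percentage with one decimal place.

Known eligible: 1329 + 799 + 564 + 158 = 2850
e = 2850 / (2850 + 1026) = 2850 / 3876 = 0.7353

73.5%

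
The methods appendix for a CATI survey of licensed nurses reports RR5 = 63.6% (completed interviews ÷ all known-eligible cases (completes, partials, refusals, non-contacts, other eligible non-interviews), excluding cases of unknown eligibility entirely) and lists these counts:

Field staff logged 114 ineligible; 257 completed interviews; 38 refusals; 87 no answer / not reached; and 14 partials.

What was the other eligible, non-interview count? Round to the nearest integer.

8

RR5 = 257 / D = 0.636
D = 257 / 0.636 = 404.1
Rest of base = 396
other eligible, non-interview = 404.1 − 396 ≈ 8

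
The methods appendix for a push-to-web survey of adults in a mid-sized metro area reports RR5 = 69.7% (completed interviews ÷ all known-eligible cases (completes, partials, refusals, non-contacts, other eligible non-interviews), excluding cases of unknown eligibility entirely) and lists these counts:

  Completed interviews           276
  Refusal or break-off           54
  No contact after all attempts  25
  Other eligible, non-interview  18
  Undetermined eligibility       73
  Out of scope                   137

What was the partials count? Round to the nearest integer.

RR5 = 276 / D = 0.697
D = 276 / 0.697 = 396.0
Rest of base = 373
partials = 396.0 − 373 ≈ 23

23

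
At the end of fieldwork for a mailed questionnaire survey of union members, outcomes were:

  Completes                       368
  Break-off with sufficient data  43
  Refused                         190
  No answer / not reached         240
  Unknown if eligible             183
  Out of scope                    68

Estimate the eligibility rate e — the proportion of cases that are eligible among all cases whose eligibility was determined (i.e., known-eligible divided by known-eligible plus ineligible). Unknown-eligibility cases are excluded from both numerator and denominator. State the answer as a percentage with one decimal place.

92.5%

Known eligible = 368 + 43 + 190 + 240 = 841
e = 841 / (841 + 68) = 841 / 909 = 0.9252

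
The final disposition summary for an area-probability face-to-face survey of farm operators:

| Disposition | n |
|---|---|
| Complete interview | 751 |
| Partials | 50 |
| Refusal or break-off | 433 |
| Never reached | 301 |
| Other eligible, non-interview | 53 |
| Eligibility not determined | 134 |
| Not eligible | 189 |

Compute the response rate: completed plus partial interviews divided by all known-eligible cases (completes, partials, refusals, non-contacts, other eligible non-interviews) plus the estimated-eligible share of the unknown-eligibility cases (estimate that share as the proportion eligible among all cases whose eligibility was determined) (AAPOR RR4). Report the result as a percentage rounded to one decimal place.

46.9%

Top → 751 + 50 = 801
Determined eligible → 751 + 50 + 433 + 301 + 53 = 1588
e = 1588 / (1588 + 189) = 1588 / 1777 = 0.8936
e × U → 0.8936 × 134 = 119.74
Base → 1588 + 119.74 = 1707.74
RR4 = 801 / 1707.74 = 0.4690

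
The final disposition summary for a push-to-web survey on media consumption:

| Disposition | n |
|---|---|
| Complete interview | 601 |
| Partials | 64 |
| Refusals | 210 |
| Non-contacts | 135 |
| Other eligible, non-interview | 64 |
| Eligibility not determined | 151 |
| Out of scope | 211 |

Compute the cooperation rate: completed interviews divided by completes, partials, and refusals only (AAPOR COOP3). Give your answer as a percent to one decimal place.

Top: 601
Denominator: 601 + 64 + 210 = 875
COOP3 = 601 / 875 = 0.6869

68.7%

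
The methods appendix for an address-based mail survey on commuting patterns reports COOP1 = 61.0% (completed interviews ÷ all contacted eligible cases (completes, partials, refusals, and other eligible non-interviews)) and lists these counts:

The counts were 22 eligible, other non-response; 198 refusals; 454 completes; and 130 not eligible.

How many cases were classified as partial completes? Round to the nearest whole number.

70

COOP1 = 454 / D = 0.610
D = 454 / 0.610 = 744.3
Rest of base = 674
partial completes = 744.3 − 674 ≈ 70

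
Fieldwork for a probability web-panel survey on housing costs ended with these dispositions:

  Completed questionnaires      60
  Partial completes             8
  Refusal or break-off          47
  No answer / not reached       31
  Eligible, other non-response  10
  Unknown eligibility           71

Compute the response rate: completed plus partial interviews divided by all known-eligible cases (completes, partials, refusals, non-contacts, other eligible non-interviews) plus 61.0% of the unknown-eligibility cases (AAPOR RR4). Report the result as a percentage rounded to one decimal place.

34.1%

Top: 60 + 8 = 68
Known eligible: 60 + 8 + 47 + 31 + 10 = 156
Estimated eligible among unknowns: 0.6100 × 71 = 43.31
Denom: 156 + 43.31 = 199.31
RR4 = 68 / 199.31 = 0.3412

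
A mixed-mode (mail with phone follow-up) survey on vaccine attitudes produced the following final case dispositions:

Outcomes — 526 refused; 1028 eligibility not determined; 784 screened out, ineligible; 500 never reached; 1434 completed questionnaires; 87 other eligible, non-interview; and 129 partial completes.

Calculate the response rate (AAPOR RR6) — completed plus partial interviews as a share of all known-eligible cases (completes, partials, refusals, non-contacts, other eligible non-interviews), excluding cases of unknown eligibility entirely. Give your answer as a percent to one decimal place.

Top: 1434 + 129 = 1563
Denom: 1434 + 129 + 526 + 500 + 87 = 2676
RR6 = 1563 / 2676 = 0.5841

58.4%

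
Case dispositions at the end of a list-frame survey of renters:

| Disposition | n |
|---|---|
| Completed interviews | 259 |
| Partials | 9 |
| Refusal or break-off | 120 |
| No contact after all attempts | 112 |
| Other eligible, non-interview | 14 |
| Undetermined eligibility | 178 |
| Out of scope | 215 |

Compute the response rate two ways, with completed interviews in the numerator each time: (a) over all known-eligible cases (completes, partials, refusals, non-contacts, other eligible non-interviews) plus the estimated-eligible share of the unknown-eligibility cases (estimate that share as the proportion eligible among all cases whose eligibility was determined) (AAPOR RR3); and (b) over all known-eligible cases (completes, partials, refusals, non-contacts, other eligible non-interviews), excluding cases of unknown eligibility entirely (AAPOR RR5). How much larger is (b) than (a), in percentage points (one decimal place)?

9.9

Numerator → 259
Eligible (known) → 259 + 9 + 120 + 112 + 14 = 514
e = 514 / (514 + 215) = 514 / 729 = 0.7051
Eligible share of unknowns → 0.7051 × 178 = 125.51
Base → 514 + 125.51 = 639.51
RR3 = 259 / 639.51 = 0.4050
Base → 259 + 9 + 120 + 112 + 14 = 514
RR5 = 259 / 514 = 0.5039
Difference = 50.39 − 40.50 = 9.89 percentage points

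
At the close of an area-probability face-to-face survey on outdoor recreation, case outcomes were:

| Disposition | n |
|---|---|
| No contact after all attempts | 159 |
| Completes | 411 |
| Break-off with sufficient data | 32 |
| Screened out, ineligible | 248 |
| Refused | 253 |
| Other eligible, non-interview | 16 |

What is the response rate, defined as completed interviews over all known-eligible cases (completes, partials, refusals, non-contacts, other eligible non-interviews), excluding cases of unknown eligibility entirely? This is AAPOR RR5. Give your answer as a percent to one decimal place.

Top: 411
Base: 411 + 32 + 253 + 159 + 16 = 871
RR5 = 411 / 871 = 0.4719

47.2%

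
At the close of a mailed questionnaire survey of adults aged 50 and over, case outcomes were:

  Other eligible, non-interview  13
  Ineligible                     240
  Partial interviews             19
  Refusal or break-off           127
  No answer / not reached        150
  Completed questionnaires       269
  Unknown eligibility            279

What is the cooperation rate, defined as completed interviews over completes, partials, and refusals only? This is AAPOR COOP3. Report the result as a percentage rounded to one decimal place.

Num → 269
Denominator → 269 + 19 + 127 = 415
COOP3 = 269 / 415 = 0.6482

64.8%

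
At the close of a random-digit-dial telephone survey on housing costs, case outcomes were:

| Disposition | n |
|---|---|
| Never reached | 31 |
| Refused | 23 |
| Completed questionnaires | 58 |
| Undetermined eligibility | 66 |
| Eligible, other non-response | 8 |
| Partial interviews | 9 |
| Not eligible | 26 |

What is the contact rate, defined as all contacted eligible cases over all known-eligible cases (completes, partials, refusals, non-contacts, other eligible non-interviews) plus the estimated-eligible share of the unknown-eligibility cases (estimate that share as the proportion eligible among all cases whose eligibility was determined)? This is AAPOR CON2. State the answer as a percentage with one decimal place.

53.3%

Top: 58 + 9 + 23 + 8 = 98
Known eligible: 58 + 9 + 23 + 31 + 8 = 129
e = 129 / (129 + 26) = 129 / 155 = 0.8323
e × U: 0.8323 × 66 = 54.93
Denominator: 129 + 54.93 = 183.93
CON2 = 98 / 183.93 = 0.5328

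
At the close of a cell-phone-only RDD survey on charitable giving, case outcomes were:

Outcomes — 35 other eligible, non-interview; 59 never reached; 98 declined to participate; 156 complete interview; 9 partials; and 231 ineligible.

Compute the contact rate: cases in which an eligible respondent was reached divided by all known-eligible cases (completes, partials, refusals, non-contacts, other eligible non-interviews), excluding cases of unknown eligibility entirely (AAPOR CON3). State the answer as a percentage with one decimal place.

83.5%

Num → 156 + 9 + 98 + 35 = 298
Denominator → 156 + 9 + 98 + 59 + 35 = 357
CON3 = 298 / 357 = 0.8347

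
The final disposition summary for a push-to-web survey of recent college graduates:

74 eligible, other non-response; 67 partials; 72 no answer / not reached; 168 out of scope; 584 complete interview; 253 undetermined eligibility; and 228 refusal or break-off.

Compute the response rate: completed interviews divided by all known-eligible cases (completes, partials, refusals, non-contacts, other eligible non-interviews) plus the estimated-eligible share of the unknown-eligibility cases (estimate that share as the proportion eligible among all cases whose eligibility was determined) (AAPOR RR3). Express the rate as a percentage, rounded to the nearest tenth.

47.0%

Num → 584
Eligible (known) → 584 + 67 + 228 + 72 + 74 = 1025
e = 1025 / (1025 + 168) = 1025 / 1193 = 0.8592
e × U → 0.8592 × 253 = 217.38
Denominator → 1025 + 217.38 = 1242.38
RR3 = 584 / 1242.38 = 0.4701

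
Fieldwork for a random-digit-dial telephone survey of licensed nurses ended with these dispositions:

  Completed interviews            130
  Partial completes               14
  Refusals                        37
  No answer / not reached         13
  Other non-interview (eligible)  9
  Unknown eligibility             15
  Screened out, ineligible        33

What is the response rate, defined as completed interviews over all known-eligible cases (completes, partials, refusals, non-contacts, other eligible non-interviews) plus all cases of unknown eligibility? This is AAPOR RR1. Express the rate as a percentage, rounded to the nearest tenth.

Numerator → 130
Base → 130 + 14 + 37 + 13 + 9 + 15 = 218
RR1 = 130 / 218 = 0.5963

59.6%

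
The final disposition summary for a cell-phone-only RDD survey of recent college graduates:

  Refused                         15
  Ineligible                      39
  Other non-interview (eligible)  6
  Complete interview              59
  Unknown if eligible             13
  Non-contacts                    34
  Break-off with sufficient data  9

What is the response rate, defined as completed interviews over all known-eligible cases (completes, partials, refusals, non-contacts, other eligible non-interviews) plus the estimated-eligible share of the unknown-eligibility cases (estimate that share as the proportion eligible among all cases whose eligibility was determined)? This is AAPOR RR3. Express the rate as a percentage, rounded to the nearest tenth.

Numerator = 59
Known eligible = 59 + 9 + 15 + 34 + 6 = 123
e = 123 / (123 + 39) = 123 / 162 = 0.7593
e × U = 0.7593 × 13 = 9.87
Denom = 123 + 9.87 = 132.87
RR3 = 59 / 132.87 = 0.4440

44.4%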